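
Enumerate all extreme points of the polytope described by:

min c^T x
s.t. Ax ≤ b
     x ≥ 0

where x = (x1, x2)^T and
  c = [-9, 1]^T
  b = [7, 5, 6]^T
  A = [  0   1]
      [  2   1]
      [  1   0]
Each vertex is the intersection of two constraint boundaries that also satisfies all remaining constraints:
  x1 = 0 and x2 = 0 → (0, 0)
  2x1 + x2 = 5 and x2 = 0 → (2.5, 0)
  2x1 + x2 = 5 and x1 = 0 → (0, 5)

Vertices: (0, 0), (2.5, 0), (0, 5)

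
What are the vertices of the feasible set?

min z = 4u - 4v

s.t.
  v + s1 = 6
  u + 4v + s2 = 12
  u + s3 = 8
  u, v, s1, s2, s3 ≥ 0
Each vertex is the intersection of two constraint boundaries that also satisfies all remaining constraints:
  u = 0 and v = 0 → (0, 0)
  u = 8 and v = 0 → (8, 0)
  u + 4v = 12 and u = 8 → (8, 1)
  u + 4v = 12 and u = 0 → (0, 3)

Vertices: (0, 0), (8, 0), (8, 1), (0, 3)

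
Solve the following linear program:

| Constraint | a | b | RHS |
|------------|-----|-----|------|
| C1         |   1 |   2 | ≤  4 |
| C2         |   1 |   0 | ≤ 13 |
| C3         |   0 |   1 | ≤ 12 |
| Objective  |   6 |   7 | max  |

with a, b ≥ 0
Each vertex is the intersection of two constraint boundaries that also satisfies all remaining constraints:
  a = 0 and b = 0 → (0, 0)
  a + 2b = 4 and b = 0 → (4, 0)
  a + 2b = 4 and a = 0 → (0, 2)

Evaluating z = 6a + 7b at each vertex:
  (0, 0): z = 0
  (4, 0): z = 24
  (0, 2): z = 14

The maximum is at (4, 0) with z = 24.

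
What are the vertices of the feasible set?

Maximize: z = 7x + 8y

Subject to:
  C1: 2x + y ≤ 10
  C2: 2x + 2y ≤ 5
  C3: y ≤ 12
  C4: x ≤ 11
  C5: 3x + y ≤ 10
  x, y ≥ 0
Each vertex is the intersection of two constraint boundaries that also satisfies all remaining constraints:
  x = 0 and y = 0 → (0, 0)
  2x + 2y = 5 and y = 0 → (2.5, 0)
  2x + 2y = 5 and x = 0 → (0, 2.5)

Vertices: (0, 0), (2.5, 0), (0, 2.5)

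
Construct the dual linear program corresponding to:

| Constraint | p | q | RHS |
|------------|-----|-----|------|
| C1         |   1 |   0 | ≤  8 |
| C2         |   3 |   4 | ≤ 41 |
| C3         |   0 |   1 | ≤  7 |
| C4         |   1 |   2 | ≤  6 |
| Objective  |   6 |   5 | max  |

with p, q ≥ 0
Minimize: z = 8y1 + 41y2 + 7y3 + 6y4

Subject to:
  C1: -y1 - 3y2 - y4 ≤ -6
  C2: -4y2 - y3 - 2y4 ≤ -5
  y1, y2, y3, y4 ≥ 0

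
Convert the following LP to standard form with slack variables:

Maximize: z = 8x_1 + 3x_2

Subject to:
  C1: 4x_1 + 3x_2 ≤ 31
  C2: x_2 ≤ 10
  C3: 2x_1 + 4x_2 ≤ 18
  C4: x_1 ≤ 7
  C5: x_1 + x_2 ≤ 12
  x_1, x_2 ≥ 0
max z = 8x_1 + 3x_2

s.t.
  4x_1 + 3x_2 + s1 = 31
  x_2 + s2 = 10
  2x_1 + 4x_2 + s3 = 18
  x_1 + s4 = 7
  x_1 + x_2 + s5 = 12
  x_1, x_2, s1, s2, s3, s4, s5 ≥ 0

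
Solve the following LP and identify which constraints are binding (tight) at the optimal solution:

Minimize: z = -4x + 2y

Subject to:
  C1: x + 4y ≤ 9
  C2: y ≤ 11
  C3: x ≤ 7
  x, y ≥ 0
Optimal: x = 7, y = 0
Binding: C3, y ≥ 0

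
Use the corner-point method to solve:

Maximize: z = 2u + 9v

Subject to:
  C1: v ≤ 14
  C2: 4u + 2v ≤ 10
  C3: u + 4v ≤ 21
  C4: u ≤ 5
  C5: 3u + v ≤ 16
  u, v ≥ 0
u = 0, v = 5, z = 45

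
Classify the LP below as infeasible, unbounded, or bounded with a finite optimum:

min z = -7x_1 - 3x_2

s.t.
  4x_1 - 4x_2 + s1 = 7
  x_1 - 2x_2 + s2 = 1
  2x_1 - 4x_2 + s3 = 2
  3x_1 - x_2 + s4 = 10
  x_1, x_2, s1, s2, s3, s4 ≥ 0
Feasible point: (0, 0) satisfies every constraint, so the LP is feasible.
Direction d = (0, 1): for each constraint row a, a·d ≤ 0 —
  (4)(0) + (-4)(1) = -4 ≤ 0
  (1)(0) + (-2)(1) = -2 ≤ 0
  (2)(0) + (-4)(1) = -4 ≤ 0
  (3)(0) + (-1)(1) = -1 ≤ 0
and d ≥ 0, so (0, 0) + t·d stays feasible for every t ≥ 0. Along this ray z = -7x_1 - 3x_2 changes by -3 per unit t, so z → −∞.

Unbounded: there is a feasible ray along which z → −∞.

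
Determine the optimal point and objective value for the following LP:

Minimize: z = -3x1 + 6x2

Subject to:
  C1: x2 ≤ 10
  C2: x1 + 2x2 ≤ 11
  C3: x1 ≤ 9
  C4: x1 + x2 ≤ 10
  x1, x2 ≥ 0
Each vertex is the intersection of two constraint boundaries that also satisfies all remaining constraints:
  x1 = 0 and x2 = 0 → (0, 0)
  x1 = 9 and x2 = 0 → (9, 0)
  x1 + 2x2 = 11 and x1 = 9 → (9, 1)
  x1 + 2x2 = 11 and x1 = 0 → (0, 5.5)

Evaluating z = -3x1 + 6x2 at each vertex:
  (0, 0): z = 0
  (9, 0): z = -27
  (9, 1): z = -21
  (0, 5.5): z = 33

The minimum is at (9, 0) with z = -27.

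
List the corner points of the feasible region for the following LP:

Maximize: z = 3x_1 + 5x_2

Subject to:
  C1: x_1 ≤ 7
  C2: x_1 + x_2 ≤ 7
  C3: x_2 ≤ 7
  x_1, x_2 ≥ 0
Each vertex is the intersection of two constraint boundaries that also satisfies all remaining constraints:
  x_1 = 0 and x_2 = 0 → (0, 0)
  x_1 = 7 and x_1 + x_2 = 7 → (7, 0)
  x_1 + x_2 = 7 and x_2 = 7 → (0, 7)

Vertices: (0, 0), (7, 0), (0, 7)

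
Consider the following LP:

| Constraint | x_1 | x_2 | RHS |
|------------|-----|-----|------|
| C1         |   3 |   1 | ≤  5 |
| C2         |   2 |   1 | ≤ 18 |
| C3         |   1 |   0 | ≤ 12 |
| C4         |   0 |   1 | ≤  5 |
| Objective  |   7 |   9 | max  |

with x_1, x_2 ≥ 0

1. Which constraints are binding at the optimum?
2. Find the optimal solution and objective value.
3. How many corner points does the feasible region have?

1. C1, C4, x_1 ≥ 0
2. x_1 = 0, x_2 = 5, z = 45
3. 3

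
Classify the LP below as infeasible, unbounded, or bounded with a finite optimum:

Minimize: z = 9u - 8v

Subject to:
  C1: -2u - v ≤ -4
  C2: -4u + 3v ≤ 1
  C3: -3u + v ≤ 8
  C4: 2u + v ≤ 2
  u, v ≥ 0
C4 requires 2u + v ≤ 2, while C1 (-2u - v ≤ -4) is equivalent to 2u + v ≥ 4. Together they would need 4 ≤ 2u + v ≤ 2, which is impossible since 4 > 2. No point satisfies all constraints.

Infeasible: no point satisfies all constraints simultaneously.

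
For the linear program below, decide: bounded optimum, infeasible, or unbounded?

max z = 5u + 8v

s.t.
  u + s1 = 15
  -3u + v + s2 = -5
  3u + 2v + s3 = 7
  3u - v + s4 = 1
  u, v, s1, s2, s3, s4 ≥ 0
The row 3u - v + s4 = 1 with s4 ≥ 0 requires 3u - v ≤ 1, while the row -3u + v + s2 = -5 with s2 ≥ 0 is equivalent to 3u - v ≥ 5. Together they would need 5 ≤ 3u - v ≤ 1, which is impossible since 5 > 1. No point satisfies all constraints.

Infeasible — the constraint set is empty.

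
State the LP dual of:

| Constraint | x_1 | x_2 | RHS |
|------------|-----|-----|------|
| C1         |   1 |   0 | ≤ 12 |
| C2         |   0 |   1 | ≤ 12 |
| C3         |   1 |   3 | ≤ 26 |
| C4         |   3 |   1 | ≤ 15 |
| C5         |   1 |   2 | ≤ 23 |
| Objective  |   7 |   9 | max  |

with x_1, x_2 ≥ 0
Minimize: z = 12y1 + 12y2 + 26y3 + 15y4 + 23y5

Subject to:
  C1: -y1 - y3 - 3y4 - y5 ≤ -7
  C2: -y2 - 3y3 - y4 - 2y5 ≤ -9
  y1, y2, y3, y4, y5 ≥ 0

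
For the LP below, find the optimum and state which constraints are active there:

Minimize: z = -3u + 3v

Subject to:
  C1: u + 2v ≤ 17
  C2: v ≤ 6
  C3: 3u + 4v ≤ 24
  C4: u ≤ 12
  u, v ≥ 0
Optimal: u = 8, v = 0
Binding: C3, v ≥ 0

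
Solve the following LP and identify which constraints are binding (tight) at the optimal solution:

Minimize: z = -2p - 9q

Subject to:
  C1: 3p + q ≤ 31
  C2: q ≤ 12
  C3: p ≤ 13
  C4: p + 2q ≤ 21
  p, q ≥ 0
Optimal: p = 0, q = 10.5
Slack at optimum:
  C1: slack = 20.5
  C2: slack = 1.5
  C3: slack = 13
  C4: slack = 0 (binding)
  p ≥ 0: p = 0 (binding)
  q ≥ 0: q = 10.5
Binding constraints: C4, p ≥ 0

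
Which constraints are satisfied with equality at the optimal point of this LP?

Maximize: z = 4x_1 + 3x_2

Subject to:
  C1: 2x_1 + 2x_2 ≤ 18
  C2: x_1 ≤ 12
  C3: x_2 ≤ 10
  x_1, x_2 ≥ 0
Optimal: x_1 = 9, x_2 = 0
Slack at optimum:
  C1: slack = 0 (binding)
  C2: slack = 3
  C3: slack = 10
  x_1 ≥ 0: x_1 = 9
  x_2 ≥ 0: x_2 = 0 (binding)
Binding constraints: C1, x_2 ≥ 0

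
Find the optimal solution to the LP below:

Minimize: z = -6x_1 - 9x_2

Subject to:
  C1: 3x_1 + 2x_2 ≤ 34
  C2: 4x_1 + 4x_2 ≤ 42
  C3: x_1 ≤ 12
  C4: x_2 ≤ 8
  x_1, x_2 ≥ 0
Each vertex is the intersection of two constraint boundaries that also satisfies all remaining constraints:
  x_1 = 0 and x_2 = 0 → (0, 0)
  4x_1 + 4x_2 = 42 and x_2 = 0 → (10.5, 0)
  4x_1 + 4x_2 = 42 and x_2 = 8 → (2.5, 8)
  x_2 = 8 and x_1 = 0 → (0, 8)

Evaluating z = -6x_1 - 9x_2 at each vertex:
  (0, 0): z = 0
  (10.5, 0): z = -63
  (2.5, 8): z = -87
  (0, 8): z = -72

The minimum is at (2.5, 8) with z = -87.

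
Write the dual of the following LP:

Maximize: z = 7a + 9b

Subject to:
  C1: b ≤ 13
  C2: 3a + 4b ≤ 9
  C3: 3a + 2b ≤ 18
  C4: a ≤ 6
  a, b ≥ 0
Minimize: z = 13y1 + 9y2 + 18y3 + 6y4

Subject to:
  C1: -3y2 - 3y3 - y4 ≤ -7
  C2: -y1 - 4y2 - 2y3 ≤ -9
  y1, y2, y3, y4 ≥ 0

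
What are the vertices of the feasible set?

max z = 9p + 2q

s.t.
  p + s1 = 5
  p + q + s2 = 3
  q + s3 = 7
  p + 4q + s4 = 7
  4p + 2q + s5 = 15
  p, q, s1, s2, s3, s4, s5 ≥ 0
Each vertex is the intersection of two constraint boundaries that also satisfies all remaining constraints:
  p = 0 and q = 0 → (0, 0)
  p + q = 3 and q = 0 → (3, 0)
  p + q = 3 and p + 4q = 7 → (1.667, 1.333)
  p + 4q = 7 and p = 0 → (0, 1.75)

Vertices: (0, 0), (3, 0), (1.667, 1.333), (0, 1.75)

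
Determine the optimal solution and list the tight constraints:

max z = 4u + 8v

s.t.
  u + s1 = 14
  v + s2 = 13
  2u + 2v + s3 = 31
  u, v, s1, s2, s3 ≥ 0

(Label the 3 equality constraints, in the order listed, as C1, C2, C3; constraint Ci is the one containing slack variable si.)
Optimal: u = 2.5, v = 13
Slack at optimum:
  C1: slack = 11.5
  C2: slack = 0 (binding)
  C3: slack = 0 (binding)
  u ≥ 0: u = 2.5
  v ≥ 0: v = 13
Binding constraints: C2, C3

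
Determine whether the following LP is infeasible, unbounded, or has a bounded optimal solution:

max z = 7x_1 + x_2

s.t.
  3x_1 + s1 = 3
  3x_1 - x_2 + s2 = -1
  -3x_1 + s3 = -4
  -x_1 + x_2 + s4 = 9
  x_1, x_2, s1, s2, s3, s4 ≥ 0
The row 3x_1 + s1 = 3 with s1 ≥ 0 requires 3x_1 ≤ 3, while the row -3x_1 + s3 = -4 with s3 ≥ 0 is equivalent to 3x_1 ≥ 4. Together they would need 4 ≤ 3x_1 ≤ 3, which is impossible since 4 > 3. No point satisfies all constraints.

Infeasible — the constraint set is empty.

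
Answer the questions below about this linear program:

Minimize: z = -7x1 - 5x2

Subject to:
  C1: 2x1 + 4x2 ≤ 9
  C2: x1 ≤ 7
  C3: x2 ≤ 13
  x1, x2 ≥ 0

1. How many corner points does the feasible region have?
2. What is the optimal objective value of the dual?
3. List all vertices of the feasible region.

1. 3
2. -31.5 (by strong duality, equal to the primal optimum)
3. (0, 0), (4.5, 0), (0, 2.25)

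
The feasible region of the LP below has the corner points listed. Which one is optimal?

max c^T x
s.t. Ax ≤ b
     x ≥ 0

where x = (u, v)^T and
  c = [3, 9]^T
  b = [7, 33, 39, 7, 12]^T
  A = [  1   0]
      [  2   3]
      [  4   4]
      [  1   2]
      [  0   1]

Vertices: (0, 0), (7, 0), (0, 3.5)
Evaluating z = 3u + 9v at each vertex:
  (0, 0): z = 0
  (7, 0): z = 21
  (0, 3.5): z = 31.5

The largest value is z = 31.5, attained at (0, 3.5).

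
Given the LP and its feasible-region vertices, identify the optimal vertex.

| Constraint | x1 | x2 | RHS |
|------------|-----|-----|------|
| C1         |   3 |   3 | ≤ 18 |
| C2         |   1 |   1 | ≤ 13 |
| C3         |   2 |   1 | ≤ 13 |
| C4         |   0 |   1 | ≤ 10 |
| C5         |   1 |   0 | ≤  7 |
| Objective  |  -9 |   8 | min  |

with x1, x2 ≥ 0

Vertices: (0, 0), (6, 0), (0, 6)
Evaluating z = -9x1 + 8x2 at each vertex:
  (0, 0): z = 0
  (6, 0): z = -54
  (0, 6): z = 48

The smallest value is z = -54, attained at (6, 0).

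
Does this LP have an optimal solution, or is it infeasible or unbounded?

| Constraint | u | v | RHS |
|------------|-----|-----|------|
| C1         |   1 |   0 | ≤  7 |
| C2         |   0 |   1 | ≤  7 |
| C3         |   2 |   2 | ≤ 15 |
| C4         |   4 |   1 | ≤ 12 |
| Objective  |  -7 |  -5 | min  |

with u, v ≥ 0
The point (1.5, 6) satisfies every constraint, so the LP is feasible; the constraints give u ≤ 7 and v ≤ 7, which with u, v ≥ 0 keep the feasible region inside a bounded box. A feasible, bounded LP attains a finite optimum at a vertex.

Evaluating z = -7u - 5v at each vertex:
  (0, 0): z = 0
  (3, 0): z = -21
  (1.5, 6): z = -40.5
  (0.5, 7): z = -38.5
  (0, 7): z = -35

Bounded optimum: z* = -40.5 at (1.5, 6).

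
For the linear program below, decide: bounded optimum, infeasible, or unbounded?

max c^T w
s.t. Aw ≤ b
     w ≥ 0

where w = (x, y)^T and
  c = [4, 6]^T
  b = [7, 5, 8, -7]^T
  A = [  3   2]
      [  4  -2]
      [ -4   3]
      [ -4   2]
One constraint requires 4x - 2y ≤ 5, while the constraint -4x + 2y ≤ -7 is equivalent to 4x - 2y ≥ 7. Together they would need 7 ≤ 4x - 2y ≤ 5, which is impossible since 7 > 5. No point satisfies all constraints.

Infeasible: no point satisfies all constraints simultaneously.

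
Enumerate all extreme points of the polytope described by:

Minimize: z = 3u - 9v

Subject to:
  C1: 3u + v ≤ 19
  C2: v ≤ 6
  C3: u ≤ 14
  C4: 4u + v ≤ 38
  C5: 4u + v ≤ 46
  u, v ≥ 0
Each vertex is the intersection of two constraint boundaries that also satisfies all remaining constraints:
  u = 0 and v = 0 → (0, 0)
  3u + v = 19 and v = 0 → (6.333, 0)
  3u + v = 19 and v = 6 → (4.333, 6)
  v = 6 and u = 0 → (0, 6)

Vertices: (0, 0), (6.333, 0), (4.333, 6), (0, 6)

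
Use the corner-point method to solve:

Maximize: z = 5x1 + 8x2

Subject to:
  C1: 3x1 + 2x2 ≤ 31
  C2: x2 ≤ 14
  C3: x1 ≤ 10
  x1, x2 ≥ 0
x1 = 1, x2 = 14, z = 117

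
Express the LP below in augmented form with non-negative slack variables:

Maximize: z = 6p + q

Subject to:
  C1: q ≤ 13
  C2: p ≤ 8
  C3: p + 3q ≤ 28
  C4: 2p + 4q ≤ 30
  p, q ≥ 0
max z = 6p + q

s.t.
  q + s1 = 13
  p + s2 = 8
  p + 3q + s3 = 28
  2p + 4q + s4 = 30
  p, q, s1, s2, s3, s4 ≥ 0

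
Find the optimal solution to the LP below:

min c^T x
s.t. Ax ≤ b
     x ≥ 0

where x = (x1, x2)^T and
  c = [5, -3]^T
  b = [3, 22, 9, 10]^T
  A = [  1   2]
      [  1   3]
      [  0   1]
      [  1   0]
Each vertex is the intersection of two constraint boundaries that also satisfies all remaining constraints:
  x1 = 0 and x2 = 0 → (0, 0)
  x1 + 2x2 = 3 and x2 = 0 → (3, 0)
  x1 + 2x2 = 3 and x1 = 0 → (0, 1.5)

Evaluating z = 5x1 - 3x2 at each vertex:
  (0, 0): z = 0
  (3, 0): z = 15
  (0, 1.5): z = -4.5

The minimum is at (0, 1.5) with z = -4.5.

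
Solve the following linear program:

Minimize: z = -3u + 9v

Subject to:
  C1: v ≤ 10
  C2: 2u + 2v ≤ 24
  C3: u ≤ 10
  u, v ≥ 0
u = 10, v = 0, z = -30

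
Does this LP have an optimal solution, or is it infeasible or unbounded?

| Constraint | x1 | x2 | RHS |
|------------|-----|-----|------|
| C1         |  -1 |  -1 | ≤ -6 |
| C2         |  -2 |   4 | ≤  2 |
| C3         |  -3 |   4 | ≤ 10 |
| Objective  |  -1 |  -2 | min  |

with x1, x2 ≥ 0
Feasible point: (4, 2) satisfies every constraint, so the LP is feasible.
Direction d = (1, 0): for each constraint row a, a·d ≤ 0 —
  (-1)(1) + (-1)(0) = -1 ≤ 0
  (-2)(1) + (4)(0) = -2 ≤ 0
  (-3)(1) + (4)(0) = -3 ≤ 0
and d ≥ 0, so (4, 2) + t·d stays feasible for every t ≥ 0. Along this ray z = -x1 - 2x2 changes by -1 per unit t, so z → −∞.

Unbounded — the objective can decrease without bound over the feasible region.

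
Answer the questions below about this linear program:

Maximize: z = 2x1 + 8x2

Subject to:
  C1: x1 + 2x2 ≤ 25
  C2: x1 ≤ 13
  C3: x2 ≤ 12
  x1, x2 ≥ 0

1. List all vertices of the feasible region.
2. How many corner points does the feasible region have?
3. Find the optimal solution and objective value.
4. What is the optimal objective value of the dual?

1. (0, 0), (13, 0), (13, 6), (1, 12), (0, 12)
2. 5
3. x1 = 1, x2 = 12, z = 98
4. 98 (by strong duality, equal to the primal optimum)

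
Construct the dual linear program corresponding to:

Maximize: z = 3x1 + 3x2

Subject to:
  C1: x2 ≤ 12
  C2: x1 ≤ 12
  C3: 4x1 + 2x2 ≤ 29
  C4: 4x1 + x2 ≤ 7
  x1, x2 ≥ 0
Minimize: z = 12y1 + 12y2 + 29y3 + 7y4

Subject to:
  C1: -y2 - 4y3 - 4y4 ≤ -3
  C2: -y1 - 2y3 - y4 ≤ -3
  y1, y2, y3, y4 ≥ 0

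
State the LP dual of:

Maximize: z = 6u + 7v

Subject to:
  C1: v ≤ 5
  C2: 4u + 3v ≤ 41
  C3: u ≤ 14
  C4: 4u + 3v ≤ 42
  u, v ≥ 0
Minimize: z = 5y1 + 41y2 + 14y3 + 42y4

Subject to:
  C1: -4y2 - y3 - 4y4 ≤ -6
  C2: -y1 - 3y2 - 3y4 ≤ -7
  y1, y2, y3, y4 ≥ 0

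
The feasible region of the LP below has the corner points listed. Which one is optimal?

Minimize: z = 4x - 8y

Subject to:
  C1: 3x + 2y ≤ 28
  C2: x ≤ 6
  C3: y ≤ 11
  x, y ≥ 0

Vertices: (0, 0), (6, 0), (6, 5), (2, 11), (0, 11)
Evaluating z = 4x - 8y at each vertex:
  (0, 0): z = 0
  (6, 0): z = 24
  (6, 5): z = -16
  (2, 11): z = -80
  (0, 11): z = -88

The smallest value is z = -88, attained at (0, 11).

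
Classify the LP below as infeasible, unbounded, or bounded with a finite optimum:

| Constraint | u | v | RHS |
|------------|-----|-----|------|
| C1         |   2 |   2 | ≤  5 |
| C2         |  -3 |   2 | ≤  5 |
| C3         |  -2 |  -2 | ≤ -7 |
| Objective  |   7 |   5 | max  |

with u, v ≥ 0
C1 requires 2u + 2v ≤ 5, while C3 (-2u - 2v ≤ -7) is equivalent to 2u + 2v ≥ 7. Together they would need 7 ≤ 2u + 2v ≤ 5, which is impossible since 7 > 5. No point satisfies all constraints.

The feasible region is empty; the LP is infeasible.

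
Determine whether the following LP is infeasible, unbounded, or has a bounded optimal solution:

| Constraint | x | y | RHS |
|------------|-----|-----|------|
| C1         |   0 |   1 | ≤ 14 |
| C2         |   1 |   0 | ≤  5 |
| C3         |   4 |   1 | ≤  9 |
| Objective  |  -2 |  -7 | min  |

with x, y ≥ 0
The point (0, 9) satisfies every constraint, so the LP is feasible; the constraints give x ≤ 5 and y ≤ 14, which with x, y ≥ 0 keep the feasible region inside a bounded box. A feasible, bounded LP attains a finite optimum at a vertex.

The LP has an optimal solution: (0, 9) with z = -63.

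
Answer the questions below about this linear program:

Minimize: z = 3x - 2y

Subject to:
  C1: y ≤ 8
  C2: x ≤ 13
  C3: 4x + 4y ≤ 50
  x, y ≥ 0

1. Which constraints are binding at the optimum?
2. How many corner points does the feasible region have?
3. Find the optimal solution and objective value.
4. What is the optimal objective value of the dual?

1. C1, x ≥ 0
2. 4
3. x = 0, y = 8, z = -16
4. -16 (by strong duality, equal to the primal optimum)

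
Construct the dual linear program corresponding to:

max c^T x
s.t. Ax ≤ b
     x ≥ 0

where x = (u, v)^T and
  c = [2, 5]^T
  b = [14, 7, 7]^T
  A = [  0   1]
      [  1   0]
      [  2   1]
Minimize: z = 14y1 + 7y2 + 7y3

Subject to:
  C1: -y2 - 2y3 ≤ -2
  C2: -y1 - y3 ≤ -5
  y1, y2, y3 ≥ 0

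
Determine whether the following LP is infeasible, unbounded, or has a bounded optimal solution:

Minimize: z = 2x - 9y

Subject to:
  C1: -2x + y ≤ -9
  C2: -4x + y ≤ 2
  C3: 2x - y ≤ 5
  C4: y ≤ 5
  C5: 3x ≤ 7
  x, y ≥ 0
C3 requires 2x - y ≤ 5, while C1 (-2x + y ≤ -9) is equivalent to 2x - y ≥ 9. Together they would need 9 ≤ 2x - y ≤ 5, which is impossible since 9 > 5. No point satisfies all constraints.

Infeasible — the constraint set is empty.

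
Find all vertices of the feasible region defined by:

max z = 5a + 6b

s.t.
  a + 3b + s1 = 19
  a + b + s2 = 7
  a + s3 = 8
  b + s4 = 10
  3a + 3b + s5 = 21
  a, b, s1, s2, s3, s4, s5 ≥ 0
Each vertex is the intersection of two constraint boundaries that also satisfies all remaining constraints:
  a = 0 and b = 0 → (0, 0)
  a + b = 7 and b = 0 → (7, 0)
  a + 3b = 19 and a + b = 7 → (1, 6)
  a + 3b = 19 and a = 0 → (0, 6.333)

Vertices: (0, 0), (7, 0), (1, 6), (0, 6.333)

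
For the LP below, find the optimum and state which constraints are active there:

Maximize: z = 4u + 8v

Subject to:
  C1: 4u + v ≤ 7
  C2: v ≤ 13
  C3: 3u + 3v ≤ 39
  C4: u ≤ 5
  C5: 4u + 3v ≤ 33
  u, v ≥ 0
Optimal: u = 0, v = 7
Slack at optimum:
  C1: slack = 0 (binding)
  C2: slack = 6
  C3: slack = 18
  C4: slack = 5
  C5: slack = 12
  u ≥ 0: u = 0 (binding)
  v ≥ 0: v = 7
Binding constraints: C1, u ≥ 0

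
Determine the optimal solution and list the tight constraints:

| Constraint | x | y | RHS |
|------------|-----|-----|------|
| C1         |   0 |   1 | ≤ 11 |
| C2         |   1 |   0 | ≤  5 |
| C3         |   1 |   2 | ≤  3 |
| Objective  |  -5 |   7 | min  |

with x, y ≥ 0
Optimal: x = 3, y = 0
Binding: C3, y ≥ 0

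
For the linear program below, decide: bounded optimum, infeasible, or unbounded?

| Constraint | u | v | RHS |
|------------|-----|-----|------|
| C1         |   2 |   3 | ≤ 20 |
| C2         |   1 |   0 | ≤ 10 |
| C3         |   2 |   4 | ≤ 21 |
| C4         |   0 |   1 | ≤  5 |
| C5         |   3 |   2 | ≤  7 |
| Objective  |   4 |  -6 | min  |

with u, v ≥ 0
The point (0, 3.5) satisfies every constraint, so the LP is feasible; the constraints give u ≤ 10 and v ≤ 5, which with u, v ≥ 0 keep the feasible region inside a bounded box. A feasible, bounded LP attains a finite optimum at a vertex.

Evaluating z = 4u - 6v at each vertex:
  (0, 0): z = 0
  (2.333, 0): z = 9.333
  (0, 3.5): z = -21

The LP has an optimal solution: (0, 3.5) with z = -21.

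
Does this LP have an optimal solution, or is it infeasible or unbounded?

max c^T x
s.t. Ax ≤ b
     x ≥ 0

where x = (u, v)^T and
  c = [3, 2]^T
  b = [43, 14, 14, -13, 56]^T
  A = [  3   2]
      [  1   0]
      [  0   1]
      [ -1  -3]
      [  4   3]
The point (14, 0) satisfies every constraint, so the LP is feasible; the constraints give u ≤ 14 and v ≤ 14, which with u, v ≥ 0 keep the feasible region inside a bounded box. A feasible, bounded LP attains a finite optimum at a vertex.

Evaluating z = 3u + 2v at each vertex:
  (0, 4.333): z = 8.667
  (13, 0): z = 39
  (14, 0): z = 42
  (3.5, 14): z = 38.5
  (0, 14): z = 28

The LP has an optimal solution: (14, 0) with z = 42.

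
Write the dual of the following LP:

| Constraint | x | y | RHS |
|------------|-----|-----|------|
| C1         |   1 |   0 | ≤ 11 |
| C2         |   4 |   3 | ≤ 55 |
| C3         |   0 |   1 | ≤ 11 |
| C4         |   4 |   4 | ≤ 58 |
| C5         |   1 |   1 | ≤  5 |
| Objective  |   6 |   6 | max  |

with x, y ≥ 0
Minimize: z = 11y1 + 55y2 + 11y3 + 58y4 + 5y5

Subject to:
  C1: -y1 - 4y2 - 4y4 - y5 ≤ -6
  C2: -3y2 - y3 - 4y4 - y5 ≤ -6
  y1, y2, y3, y4, y5 ≥ 0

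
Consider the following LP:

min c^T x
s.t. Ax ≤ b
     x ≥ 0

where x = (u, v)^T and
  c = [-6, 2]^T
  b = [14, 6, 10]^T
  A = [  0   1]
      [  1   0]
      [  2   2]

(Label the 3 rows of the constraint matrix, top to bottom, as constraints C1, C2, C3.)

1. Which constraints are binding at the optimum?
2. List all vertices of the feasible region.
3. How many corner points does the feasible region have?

1. C3, v ≥ 0
2. (0, 0), (5, 0), (0, 5)
3. 3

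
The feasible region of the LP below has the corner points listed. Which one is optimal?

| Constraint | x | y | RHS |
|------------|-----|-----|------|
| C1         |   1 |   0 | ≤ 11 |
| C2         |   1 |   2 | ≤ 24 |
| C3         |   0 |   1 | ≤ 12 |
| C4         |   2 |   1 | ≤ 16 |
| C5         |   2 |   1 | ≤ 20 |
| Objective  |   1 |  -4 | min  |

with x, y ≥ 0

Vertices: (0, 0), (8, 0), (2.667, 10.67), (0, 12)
Evaluating z = x - 4y at each vertex:
  (0, 0): z = 0
  (8, 0): z = 8
  (2.667, 10.67): z = -40
  (0, 12): z = -48

The smallest value is z = -48, attained at (0, 12).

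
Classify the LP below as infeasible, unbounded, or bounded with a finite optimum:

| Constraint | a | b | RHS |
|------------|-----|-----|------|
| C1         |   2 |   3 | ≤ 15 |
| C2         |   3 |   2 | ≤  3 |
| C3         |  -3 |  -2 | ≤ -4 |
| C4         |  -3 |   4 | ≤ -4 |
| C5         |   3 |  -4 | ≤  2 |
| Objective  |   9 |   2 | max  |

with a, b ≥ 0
C2 requires 3a + 2b ≤ 3, while C3 (-3a - 2b ≤ -4) is equivalent to 3a + 2b ≥ 4. Together they would need 4 ≤ 3a + 2b ≤ 3, which is impossible since 4 > 3. No point satisfies all constraints.

Infeasible: no point satisfies all constraints simultaneously.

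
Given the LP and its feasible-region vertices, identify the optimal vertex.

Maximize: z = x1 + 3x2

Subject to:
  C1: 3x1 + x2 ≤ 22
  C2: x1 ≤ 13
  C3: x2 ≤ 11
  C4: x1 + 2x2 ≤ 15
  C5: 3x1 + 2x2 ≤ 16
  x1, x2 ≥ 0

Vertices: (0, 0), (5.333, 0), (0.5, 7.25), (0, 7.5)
Evaluating z = x1 + 3x2 at each vertex:
  (0, 0): z = 0
  (5.333, 0): z = 5.333
  (0.5, 7.25): z = 22.25
  (0, 7.5): z = 22.5

The largest value is z = 22.5, attained at (0, 7.5).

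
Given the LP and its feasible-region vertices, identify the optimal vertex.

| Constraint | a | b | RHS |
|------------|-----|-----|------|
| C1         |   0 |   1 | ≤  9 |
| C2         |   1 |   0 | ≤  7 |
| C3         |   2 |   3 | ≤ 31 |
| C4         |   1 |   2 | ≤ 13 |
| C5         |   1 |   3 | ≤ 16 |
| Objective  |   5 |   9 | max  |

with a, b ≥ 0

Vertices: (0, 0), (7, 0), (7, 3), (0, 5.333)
(7, 3) with z = 62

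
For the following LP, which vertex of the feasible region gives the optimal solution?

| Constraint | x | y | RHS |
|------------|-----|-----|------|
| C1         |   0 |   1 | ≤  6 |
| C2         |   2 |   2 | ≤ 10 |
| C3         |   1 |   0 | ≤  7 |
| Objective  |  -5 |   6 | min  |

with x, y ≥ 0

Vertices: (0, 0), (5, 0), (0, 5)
Evaluating z = -5x + 6y at each vertex:
  (0, 0): z = 0
  (5, 0): z = -25
  (0, 5): z = 30

The smallest value is z = -25, attained at (5, 0).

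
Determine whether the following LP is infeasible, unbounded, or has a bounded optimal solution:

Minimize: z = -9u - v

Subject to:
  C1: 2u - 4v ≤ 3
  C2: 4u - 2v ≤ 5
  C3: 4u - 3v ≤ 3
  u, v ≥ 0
Feasible point: (0, 0) satisfies every constraint, so the LP is feasible.
Direction d = (0, 1): for each constraint row a, a·d ≤ 0 —
  (2)(0) + (-4)(1) = -4 ≤ 0
  (4)(0) + (-2)(1) = -2 ≤ 0
  (4)(0) + (-3)(1) = -3 ≤ 0
and d ≥ 0, so (0, 0) + t·d stays feasible for every t ≥ 0. Along this ray z = -9u - v changes by -1 per unit t, so z → −∞.

Unbounded: there is a feasible ray along which z → −∞.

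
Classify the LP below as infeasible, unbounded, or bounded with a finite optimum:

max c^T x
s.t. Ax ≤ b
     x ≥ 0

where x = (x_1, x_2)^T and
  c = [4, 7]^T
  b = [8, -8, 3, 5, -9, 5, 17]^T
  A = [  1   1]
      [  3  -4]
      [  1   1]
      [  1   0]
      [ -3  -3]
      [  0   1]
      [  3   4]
The point (0, 3) satisfies every constraint, so the LP is feasible; the constraints give x_1 ≤ 5 and x_2 ≤ 5, which with x_1, x_2 ≥ 0 keep the feasible region inside a bounded box. A feasible, bounded LP attains a finite optimum at a vertex.

The LP has an optimal solution: (0, 3) with z = 21.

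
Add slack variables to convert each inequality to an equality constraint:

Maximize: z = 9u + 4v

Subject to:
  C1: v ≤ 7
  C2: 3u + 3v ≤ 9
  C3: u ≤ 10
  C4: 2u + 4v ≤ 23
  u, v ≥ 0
max z = 9u + 4v

s.t.
  v + s1 = 7
  3u + 3v + s2 = 9
  u + s3 = 10
  2u + 4v + s4 = 23
  u, v, s1, s2, s3, s4 ≥ 0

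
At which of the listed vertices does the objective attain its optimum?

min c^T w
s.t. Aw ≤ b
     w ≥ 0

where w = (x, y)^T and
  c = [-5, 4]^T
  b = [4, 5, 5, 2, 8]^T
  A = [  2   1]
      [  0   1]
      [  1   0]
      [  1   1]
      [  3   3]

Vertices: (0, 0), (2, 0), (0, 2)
Evaluating z = -5x + 4y at each vertex:
  (0, 0): z = 0
  (2, 0): z = -10
  (0, 2): z = 8

The smallest value is z = -10, attained at (2, 0).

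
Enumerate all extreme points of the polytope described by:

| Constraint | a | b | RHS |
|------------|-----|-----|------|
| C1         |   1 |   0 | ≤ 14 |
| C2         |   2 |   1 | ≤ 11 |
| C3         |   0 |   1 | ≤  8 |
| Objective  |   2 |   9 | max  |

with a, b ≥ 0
Each vertex is the intersection of two constraint boundaries that also satisfies all remaining constraints:
  a = 0 and b = 0 → (0, 0)
  2a + b = 11 and b = 0 → (5.5, 0)
  2a + b = 11 and b = 8 → (1.5, 8)
  b = 8 and a = 0 → (0, 8)

Vertices: (0, 0), (5.5, 0), (1.5, 8), (0, 8)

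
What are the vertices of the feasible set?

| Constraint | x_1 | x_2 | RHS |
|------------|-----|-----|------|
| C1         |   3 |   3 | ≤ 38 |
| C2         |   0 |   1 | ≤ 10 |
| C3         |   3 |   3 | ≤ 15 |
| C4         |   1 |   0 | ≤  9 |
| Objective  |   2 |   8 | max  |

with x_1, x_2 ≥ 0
Each vertex is the intersection of two constraint boundaries that also satisfies all remaining constraints:
  x_1 = 0 and x_2 = 0 → (0, 0)
  3x_1 + 3x_2 = 15 and x_2 = 0 → (5, 0)
  3x_1 + 3x_2 = 15 and x_1 = 0 → (0, 5)

Vertices: (0, 0), (5, 0), (0, 5)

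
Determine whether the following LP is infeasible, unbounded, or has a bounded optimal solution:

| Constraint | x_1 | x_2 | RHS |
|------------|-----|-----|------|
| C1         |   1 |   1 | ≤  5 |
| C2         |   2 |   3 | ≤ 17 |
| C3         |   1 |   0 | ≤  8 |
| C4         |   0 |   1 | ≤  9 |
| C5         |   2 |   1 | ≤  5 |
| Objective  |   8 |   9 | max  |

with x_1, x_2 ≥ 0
The point (0, 5) satisfies every constraint, so the LP is feasible; the constraints give x_1 ≤ 8 and x_2 ≤ 9, which with x_1, x_2 ≥ 0 keep the feasible region inside a bounded box. A feasible, bounded LP attains a finite optimum at a vertex.

The LP has an optimal solution: (0, 5) with z = 45.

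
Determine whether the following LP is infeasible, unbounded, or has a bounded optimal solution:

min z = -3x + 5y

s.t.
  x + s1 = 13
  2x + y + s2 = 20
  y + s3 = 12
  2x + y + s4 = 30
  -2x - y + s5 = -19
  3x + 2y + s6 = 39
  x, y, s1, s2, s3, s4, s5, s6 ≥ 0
The point (10, 0) satisfies every constraint, so the LP is feasible; the constraints give x ≤ 13 and y ≤ 12, which with x, y ≥ 0 keep the feasible region inside a bounded box. A feasible, bounded LP attains a finite optimum at a vertex.

The LP has an optimal solution: (10, 0) with z = -30.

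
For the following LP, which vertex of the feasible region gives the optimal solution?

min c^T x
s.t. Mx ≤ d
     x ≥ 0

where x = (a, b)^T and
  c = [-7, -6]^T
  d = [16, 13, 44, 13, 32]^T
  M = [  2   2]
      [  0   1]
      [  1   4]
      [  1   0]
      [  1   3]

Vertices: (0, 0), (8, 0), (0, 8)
Evaluating z = -7a - 6b at each vertex:
  (0, 0): z = 0
  (8, 0): z = -56
  (0, 8): z = -48

The smallest value is z = -56, attained at (8, 0).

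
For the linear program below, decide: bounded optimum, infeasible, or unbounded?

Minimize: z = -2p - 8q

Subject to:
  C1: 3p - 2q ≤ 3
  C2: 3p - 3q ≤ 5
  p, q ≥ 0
Feasible point: (0, 0) satisfies every constraint, so the LP is feasible.
Direction d = (0, 1): for each constraint row a, a·d ≤ 0 —
  (3)(0) + (-2)(1) = -2 ≤ 0
  (3)(0) + (-3)(1) = -3 ≤ 0
and d ≥ 0, so (0, 0) + t·d stays feasible for every t ≥ 0. Along this ray z = -2p - 8q changes by -8 per unit t, so z → −∞.

Unbounded: there is a feasible ray along which z → −∞.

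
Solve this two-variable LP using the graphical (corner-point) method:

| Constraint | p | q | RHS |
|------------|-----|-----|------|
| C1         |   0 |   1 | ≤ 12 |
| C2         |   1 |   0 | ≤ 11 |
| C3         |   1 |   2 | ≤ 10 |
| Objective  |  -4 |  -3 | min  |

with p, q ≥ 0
Each vertex is the intersection of two constraint boundaries that also satisfies all remaining constraints:
  p = 0 and q = 0 → (0, 0)
  p + 2q = 10 and q = 0 → (10, 0)
  p + 2q = 10 and p = 0 → (0, 5)

Evaluating z = -4p - 3q at each vertex:
  (0, 0): z = 0
  (10, 0): z = -40
  (0, 5): z = -15

The minimum is at (10, 0) with z = -40.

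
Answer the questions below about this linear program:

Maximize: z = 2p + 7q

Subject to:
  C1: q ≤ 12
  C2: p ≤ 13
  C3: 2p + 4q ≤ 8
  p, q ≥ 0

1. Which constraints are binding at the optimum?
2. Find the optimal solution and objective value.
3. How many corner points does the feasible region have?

1. C3, p ≥ 0
2. p = 0, q = 2, z = 14
3. 3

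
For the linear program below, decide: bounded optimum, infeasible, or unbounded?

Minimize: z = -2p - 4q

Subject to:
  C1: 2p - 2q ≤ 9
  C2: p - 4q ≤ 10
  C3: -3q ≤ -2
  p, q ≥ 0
Feasible point: (0, 1) satisfies every constraint, so the LP is feasible.
Direction d = (0, 1): for each constraint row a, a·d ≤ 0 —
  (2)(0) + (-2)(1) = -2 ≤ 0
  (1)(0) + (-4)(1) = -4 ≤ 0
  (0)(0) + (-3)(1) = -3 ≤ 0
and d ≥ 0, so (0, 1) + t·d stays feasible for every t ≥ 0. Along this ray z = -2p - 4q changes by -4 per unit t, so z → −∞.

The LP is unbounded; z can be made arbitrarily small.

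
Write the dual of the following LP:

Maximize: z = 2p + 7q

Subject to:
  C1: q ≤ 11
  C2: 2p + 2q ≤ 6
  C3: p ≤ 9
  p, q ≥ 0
Minimize: z = 11y1 + 6y2 + 9y3

Subject to:
  C1: -2y2 - y3 ≤ -2
  C2: -y1 - 2y2 ≤ -7
  y1, y2, y3 ≥ 0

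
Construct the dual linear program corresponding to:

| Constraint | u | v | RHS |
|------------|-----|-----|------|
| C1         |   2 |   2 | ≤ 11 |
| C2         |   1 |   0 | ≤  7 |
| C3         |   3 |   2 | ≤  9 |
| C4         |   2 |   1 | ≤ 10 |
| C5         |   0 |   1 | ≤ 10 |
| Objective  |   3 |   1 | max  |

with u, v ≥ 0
Minimize: z = 11y1 + 7y2 + 9y3 + 10y4 + 10y5

Subject to:
  C1: -2y1 - y2 - 3y3 - 2y4 ≤ -3
  C2: -2y1 - 2y3 - y4 - y5 ≤ -1
  y1, y2, y3, y4, y5 ≥ 0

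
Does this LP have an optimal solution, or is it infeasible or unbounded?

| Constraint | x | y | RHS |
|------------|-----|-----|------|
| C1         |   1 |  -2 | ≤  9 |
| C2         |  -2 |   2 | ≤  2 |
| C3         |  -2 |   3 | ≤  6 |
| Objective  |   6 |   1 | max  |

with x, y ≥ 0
Feasible point: (0, 0) satisfies every constraint, so the LP is feasible.
Direction d = (2, 1): for each constraint row a, a·d ≤ 0 —
  (1)(2) + (-2)(1) = 0 ≤ 0
  (-2)(2) + (2)(1) = -2 ≤ 0
  (-2)(2) + (3)(1) = -1 ≤ 0
and d ≥ 0, so (0, 0) + t·d stays feasible for every t ≥ 0. Along this ray z = 6x + y changes by 13 per unit t, so z → +∞.

Unbounded — the objective can increase without bound over the feasible region.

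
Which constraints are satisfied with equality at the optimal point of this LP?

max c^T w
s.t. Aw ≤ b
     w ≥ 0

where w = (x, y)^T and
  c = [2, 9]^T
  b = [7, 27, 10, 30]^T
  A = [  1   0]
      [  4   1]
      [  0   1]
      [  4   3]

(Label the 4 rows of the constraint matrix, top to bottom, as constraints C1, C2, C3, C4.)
Optimal: x = 0, y = 10
Binding: C3, C4, x ≥ 0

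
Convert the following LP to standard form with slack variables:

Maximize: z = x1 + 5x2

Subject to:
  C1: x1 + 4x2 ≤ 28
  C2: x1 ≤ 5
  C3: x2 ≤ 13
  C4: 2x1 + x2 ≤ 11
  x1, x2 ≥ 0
max z = x1 + 5x2

s.t.
  x1 + 4x2 + s1 = 28
  x1 + s2 = 5
  x2 + s3 = 13
  2x1 + x2 + s4 = 11
  x1, x2, s1, s2, s3, s4 ≥ 0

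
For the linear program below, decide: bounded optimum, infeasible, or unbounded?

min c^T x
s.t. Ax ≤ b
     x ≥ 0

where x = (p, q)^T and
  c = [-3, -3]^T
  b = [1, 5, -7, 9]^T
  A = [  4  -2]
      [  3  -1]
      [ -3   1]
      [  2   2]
One constraint requires 3p - q ≤ 5, while the constraint -3p + q ≤ -7 is equivalent to 3p - q ≥ 7. Together they would need 7 ≤ 3p - q ≤ 5, which is impossible since 7 > 5. No point satisfies all constraints.

Infeasible: no point satisfies all constraints simultaneously.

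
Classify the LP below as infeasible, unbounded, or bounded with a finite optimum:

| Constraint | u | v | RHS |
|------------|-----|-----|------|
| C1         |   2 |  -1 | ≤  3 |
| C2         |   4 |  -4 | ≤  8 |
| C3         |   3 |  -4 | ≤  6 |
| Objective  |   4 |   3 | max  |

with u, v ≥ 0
Feasible point: (0, 0) satisfies every constraint, so the LP is feasible.
Direction d = (0, 1): for each constraint row a, a·d ≤ 0 —
  (2)(0) + (-1)(1) = -1 ≤ 0
  (4)(0) + (-4)(1) = -4 ≤ 0
  (3)(0) + (-4)(1) = -4 ≤ 0
and d ≥ 0, so (0, 0) + t·d stays feasible for every t ≥ 0. Along this ray z = 4u + 3v changes by 3 per unit t, so z → +∞.

The LP is unbounded; z can be made arbitrarily large.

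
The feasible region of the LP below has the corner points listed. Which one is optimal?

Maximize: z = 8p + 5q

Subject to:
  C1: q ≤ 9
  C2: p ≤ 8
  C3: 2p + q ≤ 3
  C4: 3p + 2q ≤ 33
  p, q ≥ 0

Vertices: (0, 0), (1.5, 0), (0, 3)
(0, 3) with z = 15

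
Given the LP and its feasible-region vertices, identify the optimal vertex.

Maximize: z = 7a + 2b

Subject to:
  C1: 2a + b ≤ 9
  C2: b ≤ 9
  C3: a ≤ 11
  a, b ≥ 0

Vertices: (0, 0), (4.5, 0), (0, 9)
(4.5, 0) with z = 31.5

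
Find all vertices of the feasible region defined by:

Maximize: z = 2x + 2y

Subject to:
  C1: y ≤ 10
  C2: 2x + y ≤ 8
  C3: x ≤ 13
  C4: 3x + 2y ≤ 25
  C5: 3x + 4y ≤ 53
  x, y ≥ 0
Each vertex is the intersection of two constraint boundaries that also satisfies all remaining constraints:
  x = 0 and y = 0 → (0, 0)
  2x + y = 8 and y = 0 → (4, 0)
  2x + y = 8 and x = 0 → (0, 8)

Vertices: (0, 0), (4, 0), (0, 8)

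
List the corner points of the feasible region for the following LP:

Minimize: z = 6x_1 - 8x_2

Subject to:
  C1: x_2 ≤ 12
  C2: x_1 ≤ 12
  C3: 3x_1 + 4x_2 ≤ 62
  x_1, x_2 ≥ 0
Each vertex is the intersection of two constraint boundaries that also satisfies all remaining constraints:
  x_1 = 0 and x_2 = 0 → (0, 0)
  x_1 = 12 and x_2 = 0 → (12, 0)
  x_1 = 12 and 3x_1 + 4x_2 = 62 → (12, 6.5)
  x_2 = 12 and 3x_1 + 4x_2 = 62 → (4.667, 12)
  x_2 = 12 and x_1 = 0 → (0, 12)

Vertices: (0, 0), (12, 0), (12, 6.5), (4.667, 12), (0, 12)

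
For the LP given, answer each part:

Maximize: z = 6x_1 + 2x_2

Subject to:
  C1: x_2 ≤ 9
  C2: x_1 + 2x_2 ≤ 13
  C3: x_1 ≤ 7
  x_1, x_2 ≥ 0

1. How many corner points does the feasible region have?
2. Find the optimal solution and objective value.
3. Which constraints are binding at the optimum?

1. 4
2. x_1 = 7, x_2 = 3, z = 48
3. C2, C3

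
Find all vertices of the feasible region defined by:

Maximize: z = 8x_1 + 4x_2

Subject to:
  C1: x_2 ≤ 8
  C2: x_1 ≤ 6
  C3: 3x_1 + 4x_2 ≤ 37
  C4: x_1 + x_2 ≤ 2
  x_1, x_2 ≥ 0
Each vertex is the intersection of two constraint boundaries that also satisfies all remaining constraints:
  x_1 = 0 and x_2 = 0 → (0, 0)
  x_1 + x_2 = 2 and x_2 = 0 → (2, 0)
  x_1 + x_2 = 2 and x_1 = 0 → (0, 2)

Vertices: (0, 0), (2, 0), (0, 2)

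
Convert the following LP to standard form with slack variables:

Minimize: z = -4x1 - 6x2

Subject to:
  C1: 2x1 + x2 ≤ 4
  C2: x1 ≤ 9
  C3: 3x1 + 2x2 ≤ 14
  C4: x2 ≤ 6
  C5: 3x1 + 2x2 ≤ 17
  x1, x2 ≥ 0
min z = -4x1 - 6x2

s.t.
  2x1 + x2 + s1 = 4
  x1 + s2 = 9
  3x1 + 2x2 + s3 = 14
  x2 + s4 = 6
  3x1 + 2x2 + s5 = 17
  x1, x2, s1, s2, s3, s4, s5 ≥ 0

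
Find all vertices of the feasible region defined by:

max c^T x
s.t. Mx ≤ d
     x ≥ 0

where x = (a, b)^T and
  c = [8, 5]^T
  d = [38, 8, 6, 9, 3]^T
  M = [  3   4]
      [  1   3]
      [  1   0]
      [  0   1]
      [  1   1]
Each vertex is the intersection of two constraint boundaries that also satisfies all remaining constraints:
  a = 0 and b = 0 → (0, 0)
  a + b = 3 and b = 0 → (3, 0)
  a + 3b = 8 and a + b = 3 → (0.5, 2.5)
  a + 3b = 8 and a = 0 → (0, 2.667)

Vertices: (0, 0), (3, 0), (0.5, 2.5), (0, 2.667)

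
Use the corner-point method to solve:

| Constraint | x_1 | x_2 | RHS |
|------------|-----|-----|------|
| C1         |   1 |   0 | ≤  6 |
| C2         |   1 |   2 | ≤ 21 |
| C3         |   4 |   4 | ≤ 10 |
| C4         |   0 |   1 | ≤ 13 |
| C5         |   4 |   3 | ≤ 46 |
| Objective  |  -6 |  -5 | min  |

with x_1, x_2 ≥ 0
x_1 = 2.5, x_2 = 0, z = -15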